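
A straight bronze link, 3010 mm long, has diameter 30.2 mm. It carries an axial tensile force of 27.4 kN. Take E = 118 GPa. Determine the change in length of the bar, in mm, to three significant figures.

A = 716.3 mm².
δ_mech = NL/(AE) = 27400·3010/(716.3·118000) = 0.9757 mm.

0.976 mm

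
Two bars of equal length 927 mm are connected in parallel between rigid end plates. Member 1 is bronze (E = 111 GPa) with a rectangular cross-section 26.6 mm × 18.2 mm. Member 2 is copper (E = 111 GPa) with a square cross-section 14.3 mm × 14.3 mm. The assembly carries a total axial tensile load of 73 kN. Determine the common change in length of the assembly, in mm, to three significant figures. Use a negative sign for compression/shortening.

A_1 = 484.1 mm².
A_2 = 204.5 mm².
Equal strain + equilibrium ⇒ each member carries load in proportion to AE: A₁E₁ = 53740000 N, A₂E₂ = 22700000 N, ΣAE = 76440000 N.
δ = PL/ΣAE = 73000·927/76440000 = 0.8853 mm.

0.885 mm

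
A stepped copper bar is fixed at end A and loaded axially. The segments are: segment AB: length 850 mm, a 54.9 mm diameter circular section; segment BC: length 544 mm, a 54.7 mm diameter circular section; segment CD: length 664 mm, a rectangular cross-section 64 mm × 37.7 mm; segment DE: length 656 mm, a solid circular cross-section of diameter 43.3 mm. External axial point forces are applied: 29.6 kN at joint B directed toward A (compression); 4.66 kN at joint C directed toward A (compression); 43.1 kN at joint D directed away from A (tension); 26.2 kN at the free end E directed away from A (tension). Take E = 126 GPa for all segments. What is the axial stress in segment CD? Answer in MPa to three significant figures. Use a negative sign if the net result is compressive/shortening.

28.7 MPa

Internal axial forces (sectioning from the free end, tension +): N_DE = 26.2 kN, N_CD = 69.3 kN, N_BC = 64.64 kN, N_AB = 35.04 kN.
A_CD = 2413 mm².
σ_CD = N_CD/A_CD = 69300/2413 = 28.72 MPa.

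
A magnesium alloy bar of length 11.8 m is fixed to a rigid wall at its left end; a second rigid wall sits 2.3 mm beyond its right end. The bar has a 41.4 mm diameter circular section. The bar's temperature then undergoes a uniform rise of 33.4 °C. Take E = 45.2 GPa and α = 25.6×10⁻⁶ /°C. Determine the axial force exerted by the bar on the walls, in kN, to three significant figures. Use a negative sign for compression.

-40.2 kN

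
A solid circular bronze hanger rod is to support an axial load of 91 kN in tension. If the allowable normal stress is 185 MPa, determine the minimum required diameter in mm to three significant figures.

25.0 mm

Required area A ≥ P/σ_allow = 91000/185 = 491.9 mm².
For a solid circular section, d ≥ √(4A/π) = 25.03 mm.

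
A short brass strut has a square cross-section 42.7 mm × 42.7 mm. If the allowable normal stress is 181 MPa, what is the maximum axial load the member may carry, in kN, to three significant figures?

A = 1823 mm².
P_max = σ_allow · A = 181 · 1823 = 330000 N = 330 kN.

330 kN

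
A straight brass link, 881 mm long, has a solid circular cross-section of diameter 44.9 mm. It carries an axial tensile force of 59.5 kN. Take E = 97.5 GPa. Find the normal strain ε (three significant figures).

3.85e-04

A = 1583 mm².
σ = N/A = 37.58 MPa; ε = σ/E = 37.58/97500 = 3.854e-04.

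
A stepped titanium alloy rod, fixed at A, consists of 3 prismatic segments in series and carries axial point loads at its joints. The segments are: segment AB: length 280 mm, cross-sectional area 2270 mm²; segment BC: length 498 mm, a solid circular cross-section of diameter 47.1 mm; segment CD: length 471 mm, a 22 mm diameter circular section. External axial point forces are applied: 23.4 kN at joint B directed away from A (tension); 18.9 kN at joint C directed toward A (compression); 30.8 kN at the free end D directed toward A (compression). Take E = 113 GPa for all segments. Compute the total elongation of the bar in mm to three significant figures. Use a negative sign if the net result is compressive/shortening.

Internal axial forces (sectioning from the free end, tension +): N_CD = -30.8 kN, N_BC = -49.7 kN, N_AB = -26.3 kN.
A_BC = 1742 mm².
A_CD = 380.1 mm².
δ_AB = -26300·280/(2270·113000) = -0.02871 mm
δ_BC = -49700·498/(1742·113000) = -0.1257 mm
δ_CD = -30800·471/(380.1·113000) = -0.3377 mm
δ = Σδ_i = -0.4921 mm.

-0.492 mm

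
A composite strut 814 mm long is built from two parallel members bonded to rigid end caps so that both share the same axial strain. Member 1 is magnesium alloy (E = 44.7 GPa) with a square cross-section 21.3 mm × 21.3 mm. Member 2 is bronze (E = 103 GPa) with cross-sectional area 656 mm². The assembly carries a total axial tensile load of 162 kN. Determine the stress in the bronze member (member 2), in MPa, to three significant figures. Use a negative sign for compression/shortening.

190 MPa

A_1 = 453.7 mm².
Equal strain + equilibrium ⇒ each member carries load in proportion to AE: A₁E₁ = 20280000 N, A₂E₂ = 67570000 N, ΣAE = 87850000 N.
σ₂ = P·E₂/ΣAE = 162000·103000/87850000 = 189.9 MPa.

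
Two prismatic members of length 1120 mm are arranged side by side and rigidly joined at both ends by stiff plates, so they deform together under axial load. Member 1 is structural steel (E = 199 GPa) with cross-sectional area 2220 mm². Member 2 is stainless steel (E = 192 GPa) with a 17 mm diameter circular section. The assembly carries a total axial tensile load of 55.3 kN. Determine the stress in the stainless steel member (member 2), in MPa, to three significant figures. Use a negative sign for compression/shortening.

21.9 MPa

A_2 = 227 mm².
Equal strain + equilibrium ⇒ each member carries load in proportion to AE: A₁E₁ = 441800000 N, A₂E₂ = 43580000 N, ΣAE = 485400000 N.
σ₂ = P·E₂/ΣAE = 55300·192000/485400000 = 21.88 MPa.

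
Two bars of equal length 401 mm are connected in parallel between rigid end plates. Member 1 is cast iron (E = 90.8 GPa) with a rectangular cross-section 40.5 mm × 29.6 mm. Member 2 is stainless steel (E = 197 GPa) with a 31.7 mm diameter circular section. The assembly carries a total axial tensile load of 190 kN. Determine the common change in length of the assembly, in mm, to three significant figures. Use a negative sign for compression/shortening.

A_1 = 1199 mm².
A_2 = 789.2 mm².
Equal strain + equilibrium ⇒ each member carries load in proportion to AE: A₁E₁ = 108900000 N, A₂E₂ = 155500000 N, ΣAE = 264300000 N.
δ = PL/ΣAE = 190000·401/264300000 = 0.2882 mm.

0.288 mm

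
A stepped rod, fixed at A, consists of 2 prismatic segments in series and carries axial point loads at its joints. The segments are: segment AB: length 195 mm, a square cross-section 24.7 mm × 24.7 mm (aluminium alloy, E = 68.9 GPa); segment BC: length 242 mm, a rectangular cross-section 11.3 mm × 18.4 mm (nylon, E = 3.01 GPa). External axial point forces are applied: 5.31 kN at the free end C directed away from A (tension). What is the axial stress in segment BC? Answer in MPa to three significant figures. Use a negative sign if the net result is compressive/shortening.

25.5 MPa

Internal axial forces (sectioning from the free end, tension +): N_BC = 5.31 kN, N_AB = 5.31 kN.
A_BC = 207.9 mm².
σ_BC = N_BC/A_BC = 5310/207.9 = 25.54 MPa.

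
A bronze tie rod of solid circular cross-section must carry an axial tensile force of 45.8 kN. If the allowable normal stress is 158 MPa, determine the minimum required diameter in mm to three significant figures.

19.2 mm

Required area A ≥ P/σ_allow = 45800/158 = 289.9 mm².
For a solid circular section, d ≥ √(4A/π) = 19.21 mm.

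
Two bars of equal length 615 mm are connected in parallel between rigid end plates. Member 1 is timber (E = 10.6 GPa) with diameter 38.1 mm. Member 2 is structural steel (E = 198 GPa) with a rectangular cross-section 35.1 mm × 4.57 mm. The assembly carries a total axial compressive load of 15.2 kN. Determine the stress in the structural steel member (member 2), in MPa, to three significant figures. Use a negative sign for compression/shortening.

A_1 = 1140 mm².
A_2 = 160.4 mm².
Equal strain + equilibrium ⇒ each member carries load in proportion to AE: A₁E₁ = 12080000 N, A₂E₂ = 31760000 N, ΣAE = 43850000 N.
σ₂ = P·E₂/ΣAE = -15200·198000/43850000 = -68.64 MPa.

-68.6 MPa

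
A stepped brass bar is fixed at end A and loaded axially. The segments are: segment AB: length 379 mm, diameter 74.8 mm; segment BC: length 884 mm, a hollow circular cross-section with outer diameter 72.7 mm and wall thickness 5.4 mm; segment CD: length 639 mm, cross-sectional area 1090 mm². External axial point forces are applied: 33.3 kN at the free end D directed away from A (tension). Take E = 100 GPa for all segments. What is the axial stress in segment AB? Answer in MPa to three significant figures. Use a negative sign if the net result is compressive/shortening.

7.58 MPa

Internal axial forces (sectioning from the free end, tension +): N_CD = 33.3 kN, N_BC = 33.3 kN, N_AB = 33.3 kN.
A_AB = 4394 mm².
σ_AB = N_AB/A_AB = 33300/4394 = 7.578 MPa.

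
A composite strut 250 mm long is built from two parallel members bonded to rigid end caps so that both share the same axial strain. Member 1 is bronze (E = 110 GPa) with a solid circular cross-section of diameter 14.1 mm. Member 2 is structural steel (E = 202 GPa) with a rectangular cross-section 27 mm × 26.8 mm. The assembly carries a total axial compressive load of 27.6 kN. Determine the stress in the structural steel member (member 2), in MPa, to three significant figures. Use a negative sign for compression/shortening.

A_1 = 156.1 mm².
A_2 = 723.6 mm².
Equal strain + equilibrium ⇒ each member carries load in proportion to AE: A₁E₁ = 17180000 N, A₂E₂ = 146200000 N, ΣAE = 163300000 N.
σ₂ = P·E₂/ΣAE = -27600·202000/163300000 = -34.13 MPa.

-34.1 MPa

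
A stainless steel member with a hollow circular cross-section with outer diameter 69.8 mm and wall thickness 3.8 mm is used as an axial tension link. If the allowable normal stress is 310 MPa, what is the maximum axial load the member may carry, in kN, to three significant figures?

244 kN

A = 787.9 mm².
P_max = σ_allow · A = 310 · 787.9 = 244300 N = 244.3 kN.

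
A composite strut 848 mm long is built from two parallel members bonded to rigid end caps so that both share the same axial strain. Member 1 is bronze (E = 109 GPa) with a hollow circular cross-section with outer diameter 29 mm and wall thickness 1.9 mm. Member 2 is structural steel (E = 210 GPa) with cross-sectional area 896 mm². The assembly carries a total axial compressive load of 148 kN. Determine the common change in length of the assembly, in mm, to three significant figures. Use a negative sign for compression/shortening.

A_1 = 161.8 mm².
Equal strain + equilibrium ⇒ each member carries load in proportion to AE: A₁E₁ = 17630000 N, A₂E₂ = 188200000 N, ΣAE = 205800000 N.
δ = PL/ΣAE = -148000·848/205800000 = -0.6099 mm.

-0.610 mm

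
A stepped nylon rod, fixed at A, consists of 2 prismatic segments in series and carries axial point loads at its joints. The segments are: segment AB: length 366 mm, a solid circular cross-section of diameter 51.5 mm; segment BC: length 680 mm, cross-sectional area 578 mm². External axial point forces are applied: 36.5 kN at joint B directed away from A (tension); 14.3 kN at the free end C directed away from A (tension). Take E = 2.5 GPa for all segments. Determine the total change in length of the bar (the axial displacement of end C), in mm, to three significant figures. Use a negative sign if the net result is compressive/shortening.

10.3 mm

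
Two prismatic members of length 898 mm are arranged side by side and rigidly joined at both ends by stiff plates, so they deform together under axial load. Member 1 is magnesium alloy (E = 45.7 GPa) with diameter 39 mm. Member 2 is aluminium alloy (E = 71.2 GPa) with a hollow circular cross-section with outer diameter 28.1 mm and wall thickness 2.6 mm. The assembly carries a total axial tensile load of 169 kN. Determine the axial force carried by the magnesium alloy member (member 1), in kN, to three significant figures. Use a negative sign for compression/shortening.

A_1 = 1195 mm².
A_2 = 208.3 mm².
Equal strain + equilibrium ⇒ each member carries load in proportion to AE: A₁E₁ = 54590000 N, A₂E₂ = 14830000 N, ΣAE = 69420000 N.
F₁ = P·A₁E₁/ΣAE = 169000·54590000/69420000 = 132900 N.

133 kN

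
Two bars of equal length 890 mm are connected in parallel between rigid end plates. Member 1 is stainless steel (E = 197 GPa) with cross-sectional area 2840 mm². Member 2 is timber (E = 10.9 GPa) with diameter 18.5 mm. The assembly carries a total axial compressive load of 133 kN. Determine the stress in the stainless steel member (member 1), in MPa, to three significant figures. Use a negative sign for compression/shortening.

-46.6 MPa

A_2 = 268.8 mm².
Equal strain + equilibrium ⇒ each member carries load in proportion to AE: A₁E₁ = 559500000 N, A₂E₂ = 2930000 N, ΣAE = 562400000 N.
σ₁ = P·E₁/ΣAE = -133000·197000/562400000 = -46.59 MPa.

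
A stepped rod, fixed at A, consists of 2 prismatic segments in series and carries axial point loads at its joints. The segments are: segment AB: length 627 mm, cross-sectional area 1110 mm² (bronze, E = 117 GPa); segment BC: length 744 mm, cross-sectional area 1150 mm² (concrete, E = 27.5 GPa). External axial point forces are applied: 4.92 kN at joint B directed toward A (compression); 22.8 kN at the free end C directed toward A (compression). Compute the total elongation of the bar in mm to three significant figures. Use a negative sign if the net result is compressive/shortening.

-0.670 mm

Internal axial forces (sectioning from the free end, tension +): N_BC = -22.8 kN, N_AB = -27.72 kN.
δ_AB = -27720·627/(1110·117000) = -0.1338 mm
δ_BC = -22800·744/(1150·27500) = -0.5364 mm
δ = Σδ_i = -0.6702 mm.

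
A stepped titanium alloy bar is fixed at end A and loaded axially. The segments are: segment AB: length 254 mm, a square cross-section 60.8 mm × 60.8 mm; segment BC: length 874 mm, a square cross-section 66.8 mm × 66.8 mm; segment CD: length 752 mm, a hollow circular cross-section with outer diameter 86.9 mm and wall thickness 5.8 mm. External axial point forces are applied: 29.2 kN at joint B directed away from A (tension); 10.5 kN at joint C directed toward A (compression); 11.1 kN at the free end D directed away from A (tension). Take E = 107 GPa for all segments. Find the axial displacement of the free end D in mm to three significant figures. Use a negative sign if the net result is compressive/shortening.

Internal axial forces (sectioning from the free end, tension +): N_CD = 11.1 kN, N_BC = 0.6 kN, N_AB = 29.8 kN.
A_AB = 3697 mm².
A_BC = 4462 mm².
A_CD = 1478 mm².
δ_AB = 29800·254/(3697·107000) = 0.01914 mm
δ_BC = 600·874/(4462·107000) = 0.001098 mm
δ_CD = 11100·752/(1478·107000) = 0.05279 mm
δ = Σδ_i = 0.07303 mm.

0.0730 mm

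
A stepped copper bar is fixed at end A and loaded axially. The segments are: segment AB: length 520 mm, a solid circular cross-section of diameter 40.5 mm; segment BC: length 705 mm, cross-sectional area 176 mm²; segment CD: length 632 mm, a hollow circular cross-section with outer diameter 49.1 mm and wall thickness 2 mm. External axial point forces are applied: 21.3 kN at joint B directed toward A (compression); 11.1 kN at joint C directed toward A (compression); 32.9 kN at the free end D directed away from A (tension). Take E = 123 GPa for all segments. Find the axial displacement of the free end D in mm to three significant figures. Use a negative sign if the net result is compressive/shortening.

1.28 mm

Internal axial forces (sectioning from the free end, tension +): N_CD = 32.9 kN, N_BC = 21.8 kN, N_AB = 0.5 kN.
A_AB = 1288 mm².
A_CD = 295.9 mm².
δ_AB = 500·520/(1288·123000) = 0.001641 mm
δ_BC = 21800·705/(176·123000) = 0.71 mm
δ_CD = 32900·632/(295.9·123000) = 0.5712 mm
δ = Σδ_i = 1.283 mm.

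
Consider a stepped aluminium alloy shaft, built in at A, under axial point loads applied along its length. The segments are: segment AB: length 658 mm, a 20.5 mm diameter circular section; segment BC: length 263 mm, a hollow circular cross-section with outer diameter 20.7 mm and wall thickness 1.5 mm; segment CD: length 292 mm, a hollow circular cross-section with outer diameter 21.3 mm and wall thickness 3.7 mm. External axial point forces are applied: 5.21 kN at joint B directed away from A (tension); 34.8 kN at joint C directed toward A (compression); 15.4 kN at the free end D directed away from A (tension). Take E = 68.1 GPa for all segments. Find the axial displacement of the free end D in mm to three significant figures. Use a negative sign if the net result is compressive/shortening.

Internal axial forces (sectioning from the free end, tension +): N_CD = 15.4 kN, N_BC = -19.4 kN, N_AB = -14.19 kN.
A_AB = 330.1 mm².
A_BC = 90.48 mm².
A_CD = 204.6 mm².
δ_AB = -14190·658/(330.1·68100) = -0.4154 mm
δ_BC = -19400·263/(90.48·68100) = -0.8281 mm
δ_CD = 15400·292/(204.6·68100) = 0.3228 mm
δ = Σδ_i = -0.9207 mm.

-0.921 mm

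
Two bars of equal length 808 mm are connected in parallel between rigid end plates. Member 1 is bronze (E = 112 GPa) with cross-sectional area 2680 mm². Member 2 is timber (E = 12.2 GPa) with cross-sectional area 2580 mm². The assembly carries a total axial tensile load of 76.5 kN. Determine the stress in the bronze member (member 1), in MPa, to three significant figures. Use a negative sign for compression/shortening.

Equal strain + equilibrium ⇒ each member carries load in proportion to AE: A₁E₁ = 300200000 N, A₂E₂ = 31480000 N, ΣAE = 331600000 N.
σ₁ = P·E₁/ΣAE = 76500·112000/331600000 = 25.84 MPa.

25.8 MPa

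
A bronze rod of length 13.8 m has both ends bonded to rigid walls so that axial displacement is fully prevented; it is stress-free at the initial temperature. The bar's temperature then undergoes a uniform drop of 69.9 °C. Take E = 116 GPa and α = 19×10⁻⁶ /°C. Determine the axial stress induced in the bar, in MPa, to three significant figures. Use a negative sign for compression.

154 MPa

Free thermal expansion αLΔT = 19e-6 · 13800 · -69.9 = -18.33 mm.
The walls impose strain ε = −(-18.33)/13800 = 1.3281e-03; σ = Eε = 116000 · 1.3281e-03 = 154.1 MPa.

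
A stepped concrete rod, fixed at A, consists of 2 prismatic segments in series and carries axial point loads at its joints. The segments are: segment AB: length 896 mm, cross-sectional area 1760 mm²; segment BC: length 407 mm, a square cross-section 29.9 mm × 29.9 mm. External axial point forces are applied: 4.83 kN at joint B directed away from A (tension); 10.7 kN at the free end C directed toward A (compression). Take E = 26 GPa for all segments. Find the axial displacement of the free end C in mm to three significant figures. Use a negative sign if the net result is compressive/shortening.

Internal axial forces (sectioning from the free end, tension +): N_BC = -10.7 kN, N_AB = -5.87 kN.
A_BC = 894 mm².
δ_AB = -5870·896/(1760·26000) = -0.1149 mm
δ_BC = -10700·407/(894·26000) = -0.1874 mm
δ = Σδ_i = -0.3023 mm.

-0.302 mm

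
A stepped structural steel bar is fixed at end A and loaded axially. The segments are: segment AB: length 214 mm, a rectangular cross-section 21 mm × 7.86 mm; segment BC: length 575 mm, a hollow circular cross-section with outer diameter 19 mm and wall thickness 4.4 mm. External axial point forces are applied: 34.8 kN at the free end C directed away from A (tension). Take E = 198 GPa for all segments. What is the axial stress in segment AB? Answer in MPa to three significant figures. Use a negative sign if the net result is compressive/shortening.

211 MPa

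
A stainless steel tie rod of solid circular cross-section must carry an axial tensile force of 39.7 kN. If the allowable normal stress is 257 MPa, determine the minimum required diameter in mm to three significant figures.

Required area A ≥ P/σ_allow = 39700/257 = 154.5 mm².
For a solid circular section, d ≥ √(4A/π) = 14.02 mm.

14.0 mm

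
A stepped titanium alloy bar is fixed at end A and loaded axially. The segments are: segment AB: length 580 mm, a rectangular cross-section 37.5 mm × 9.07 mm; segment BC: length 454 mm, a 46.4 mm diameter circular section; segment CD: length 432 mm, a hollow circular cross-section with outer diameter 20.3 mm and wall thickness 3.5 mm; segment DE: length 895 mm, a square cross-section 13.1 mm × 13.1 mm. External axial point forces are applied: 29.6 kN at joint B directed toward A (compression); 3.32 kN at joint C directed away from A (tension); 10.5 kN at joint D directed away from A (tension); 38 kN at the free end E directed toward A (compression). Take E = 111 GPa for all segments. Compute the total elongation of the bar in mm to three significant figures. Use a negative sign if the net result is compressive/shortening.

-3.25 mm

Internal axial forces (sectioning from the free end, tension +): N_DE = -38 kN, N_CD = -27.5 kN, N_BC = -24.18 kN, N_AB = -53.78 kN.
A_AB = 340.1 mm².
A_BC = 1691 mm².
A_CD = 184.7 mm².
A_DE = 171.6 mm².
δ_AB = -53780·580/(340.1·111000) = -0.8262 mm
δ_BC = -24180·454/(1691·111000) = -0.05849 mm
δ_CD = -27500·432/(184.7·111000) = -0.5794 mm
δ_DE = -38000·895/(171.6·111000) = -1.785 mm
δ = Σδ_i = -3.249 mm.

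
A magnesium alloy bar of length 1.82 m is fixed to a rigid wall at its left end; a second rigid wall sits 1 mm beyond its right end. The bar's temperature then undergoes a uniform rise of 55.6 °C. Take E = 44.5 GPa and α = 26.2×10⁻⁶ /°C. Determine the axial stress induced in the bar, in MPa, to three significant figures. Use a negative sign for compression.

-40.4 MPa

Free thermal expansion αLΔT = 26.2e-6 · 1820 · 55.6 = 2.651 mm.
The walls engage after the gap closes; constrained expansion = 2.651 − 1 = 1.651 mm.
The walls impose strain ε = −(1.651)/1820 = -9.0727e-04; σ = Eε = 44500 · -9.0727e-04 = -40.37 MPa.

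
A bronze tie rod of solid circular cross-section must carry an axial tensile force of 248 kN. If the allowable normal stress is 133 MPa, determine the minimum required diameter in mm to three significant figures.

Required area A ≥ P/σ_allow = 248000/133 = 1865 mm².
For a solid circular section, d ≥ √(4A/π) = 48.73 mm.

48.7 mm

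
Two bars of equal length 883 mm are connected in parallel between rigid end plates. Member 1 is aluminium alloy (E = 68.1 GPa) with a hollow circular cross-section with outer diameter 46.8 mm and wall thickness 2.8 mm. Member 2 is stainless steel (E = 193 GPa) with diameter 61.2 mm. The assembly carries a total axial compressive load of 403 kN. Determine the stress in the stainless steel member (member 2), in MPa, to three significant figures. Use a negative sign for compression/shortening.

-131 MPa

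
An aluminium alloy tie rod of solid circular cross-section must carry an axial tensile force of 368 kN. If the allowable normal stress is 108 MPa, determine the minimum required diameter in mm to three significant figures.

65.9 mm

Required area A ≥ P/σ_allow = 368000/108 = 3407 mm².
For a solid circular section, d ≥ √(4A/π) = 65.87 mm.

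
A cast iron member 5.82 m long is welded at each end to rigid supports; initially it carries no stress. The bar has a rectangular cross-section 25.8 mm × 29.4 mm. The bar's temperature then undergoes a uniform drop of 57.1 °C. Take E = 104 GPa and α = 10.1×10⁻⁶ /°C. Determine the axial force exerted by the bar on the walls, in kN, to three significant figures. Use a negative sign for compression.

Free thermal expansion αLΔT = 10.1e-6 · 5820 · -57.1 = -3.356 mm.
The walls impose strain ε = −(-3.356)/5820 = 5.7671e-04; σ = Eε = 104000 · 5.7671e-04 = 59.98 MPa.
Wall reaction R = σ·A = 59.98·758.5 = 45490 N = 45.49 kN.

45.5 kN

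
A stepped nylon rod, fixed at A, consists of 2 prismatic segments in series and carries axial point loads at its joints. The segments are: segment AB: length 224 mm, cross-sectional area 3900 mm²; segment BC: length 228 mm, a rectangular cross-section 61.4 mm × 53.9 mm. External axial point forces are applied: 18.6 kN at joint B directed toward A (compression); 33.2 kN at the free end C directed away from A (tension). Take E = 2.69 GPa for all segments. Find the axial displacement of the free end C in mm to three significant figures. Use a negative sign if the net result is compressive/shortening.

Internal axial forces (sectioning from the free end, tension +): N_BC = 33.2 kN, N_AB = 14.6 kN.
A_BC = 3309 mm².
δ_AB = 14600·224/(3900·2690) = 0.3117 mm
δ_BC = 33200·228/(3309·2690) = 0.8503 mm
δ = Σδ_i = 1.162 mm.

1.16 mm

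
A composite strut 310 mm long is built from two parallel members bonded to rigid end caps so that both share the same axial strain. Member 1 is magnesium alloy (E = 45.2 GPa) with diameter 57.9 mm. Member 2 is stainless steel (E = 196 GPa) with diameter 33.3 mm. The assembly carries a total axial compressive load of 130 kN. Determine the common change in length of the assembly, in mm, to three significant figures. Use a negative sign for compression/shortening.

A_1 = 2633 mm².
A_2 = 870.9 mm².
Equal strain + equilibrium ⇒ each member carries load in proportion to AE: A₁E₁ = 119000000 N, A₂E₂ = 170700000 N, ΣAE = 289700000 N.
δ = PL/ΣAE = -130000·310/289700000 = -0.1391 mm.

-0.139 mm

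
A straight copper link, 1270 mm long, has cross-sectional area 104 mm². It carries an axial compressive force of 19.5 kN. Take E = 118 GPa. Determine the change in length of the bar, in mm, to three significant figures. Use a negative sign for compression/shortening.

δ_mech = NL/(AE) = -19500·1270/(104·118000) = -2.018 mm.

-2.02 mm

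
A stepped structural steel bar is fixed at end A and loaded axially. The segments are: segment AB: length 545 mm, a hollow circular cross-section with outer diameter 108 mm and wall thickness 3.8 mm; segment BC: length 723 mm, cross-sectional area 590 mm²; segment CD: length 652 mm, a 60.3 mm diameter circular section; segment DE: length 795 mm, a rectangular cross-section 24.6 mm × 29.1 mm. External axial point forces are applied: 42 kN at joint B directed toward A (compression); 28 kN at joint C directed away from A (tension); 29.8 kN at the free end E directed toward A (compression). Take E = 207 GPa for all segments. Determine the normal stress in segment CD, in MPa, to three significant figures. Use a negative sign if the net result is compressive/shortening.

-10.4 MPa

Internal axial forces (sectioning from the free end, tension +): N_DE = -29.8 kN, N_CD = -29.8 kN, N_BC = -1.8 kN, N_AB = -43.8 kN.
A_CD = 2856 mm².
σ_CD = N_CD/A_CD = -29800/2856 = -10.43 MPa.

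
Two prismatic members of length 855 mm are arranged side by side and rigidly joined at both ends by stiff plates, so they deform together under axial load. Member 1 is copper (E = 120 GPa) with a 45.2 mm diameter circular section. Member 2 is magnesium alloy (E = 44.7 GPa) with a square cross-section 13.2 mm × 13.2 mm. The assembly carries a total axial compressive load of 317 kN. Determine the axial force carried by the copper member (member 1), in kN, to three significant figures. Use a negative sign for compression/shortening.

-305 kN

A_1 = 1605 mm².
A_2 = 174.2 mm².
Equal strain + equilibrium ⇒ each member carries load in proportion to AE: A₁E₁ = 192600000 N, A₂E₂ = 7789000 N, ΣAE = 200300000 N.
F₁ = P·A₁E₁/ΣAE = -317000·192600000/200300000 = -304700 N.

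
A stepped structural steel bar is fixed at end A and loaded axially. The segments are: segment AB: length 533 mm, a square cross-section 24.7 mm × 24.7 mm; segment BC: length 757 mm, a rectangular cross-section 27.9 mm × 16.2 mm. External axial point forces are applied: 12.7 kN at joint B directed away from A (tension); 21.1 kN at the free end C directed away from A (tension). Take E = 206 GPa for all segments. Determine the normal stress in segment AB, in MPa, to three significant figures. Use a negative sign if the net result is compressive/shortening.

55.4 MPa

Internal axial forces (sectioning from the free end, tension +): N_BC = 21.1 kN, N_AB = 33.8 kN.
A_AB = 610.1 mm².
σ_AB = N_AB/A_AB = 33800/610.1 = 55.4 MPa.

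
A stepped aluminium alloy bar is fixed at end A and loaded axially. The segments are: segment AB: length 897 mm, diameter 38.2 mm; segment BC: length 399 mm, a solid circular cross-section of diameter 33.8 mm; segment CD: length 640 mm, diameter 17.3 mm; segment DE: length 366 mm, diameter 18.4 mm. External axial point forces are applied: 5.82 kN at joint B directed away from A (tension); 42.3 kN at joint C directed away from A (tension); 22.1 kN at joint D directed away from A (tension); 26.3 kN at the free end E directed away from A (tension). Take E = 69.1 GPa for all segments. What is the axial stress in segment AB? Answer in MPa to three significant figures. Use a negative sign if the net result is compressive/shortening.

Internal axial forces (sectioning from the free end, tension +): N_DE = 26.3 kN, N_CD = 48.4 kN, N_BC = 90.7 kN, N_AB = 96.52 kN.
A_AB = 1146 mm².
σ_AB = N_AB/A_AB = 96520/1146 = 84.22 MPa.

84.2 MPa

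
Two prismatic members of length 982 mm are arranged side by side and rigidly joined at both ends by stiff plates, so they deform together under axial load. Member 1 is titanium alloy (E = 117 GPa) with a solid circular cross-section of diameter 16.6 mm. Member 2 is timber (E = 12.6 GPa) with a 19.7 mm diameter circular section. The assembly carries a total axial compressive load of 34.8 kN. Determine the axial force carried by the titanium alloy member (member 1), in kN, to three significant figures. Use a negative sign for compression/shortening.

A_1 = 216.4 mm².
A_2 = 304.8 mm².
Equal strain + equilibrium ⇒ each member carries load in proportion to AE: A₁E₁ = 25320000 N, A₂E₂ = 3841000 N, ΣAE = 29160000 N.
F₁ = P·A₁E₁/ΣAE = -34800·25320000/29160000 = -30220 N.

-30.2 kN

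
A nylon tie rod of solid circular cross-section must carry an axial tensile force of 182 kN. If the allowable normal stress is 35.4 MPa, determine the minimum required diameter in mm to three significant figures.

80.9 mm

Required area A ≥ P/σ_allow = 182000/35.4 = 5141 mm².
For a solid circular section, d ≥ √(4A/π) = 80.91 mm.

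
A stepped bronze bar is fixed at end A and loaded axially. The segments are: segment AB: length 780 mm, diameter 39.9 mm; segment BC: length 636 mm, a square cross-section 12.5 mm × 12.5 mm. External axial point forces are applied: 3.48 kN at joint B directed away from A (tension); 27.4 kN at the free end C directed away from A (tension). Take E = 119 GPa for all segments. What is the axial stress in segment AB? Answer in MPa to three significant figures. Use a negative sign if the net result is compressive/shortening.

24.7 MPa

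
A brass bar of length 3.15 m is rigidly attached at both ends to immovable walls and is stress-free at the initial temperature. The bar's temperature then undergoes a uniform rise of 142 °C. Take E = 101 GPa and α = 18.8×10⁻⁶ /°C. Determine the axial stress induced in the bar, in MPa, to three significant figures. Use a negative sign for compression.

-270 MPa

Free thermal expansion αLΔT = 18.8e-6 · 3150 · 142 = 8.409 mm.
The walls impose strain ε = −(8.409)/3150 = -2.6696e-03; σ = Eε = 101000 · -2.6696e-03 = -269.6 MPa.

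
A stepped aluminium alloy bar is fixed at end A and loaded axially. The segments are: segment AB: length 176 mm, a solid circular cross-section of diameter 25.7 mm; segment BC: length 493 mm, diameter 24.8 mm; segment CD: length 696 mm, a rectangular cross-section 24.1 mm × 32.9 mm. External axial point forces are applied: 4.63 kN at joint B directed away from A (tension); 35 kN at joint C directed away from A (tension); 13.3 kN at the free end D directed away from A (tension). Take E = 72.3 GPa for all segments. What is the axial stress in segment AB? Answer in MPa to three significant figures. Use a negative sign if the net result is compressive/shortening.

Internal axial forces (sectioning from the free end, tension +): N_CD = 13.3 kN, N_BC = 48.3 kN, N_AB = 52.93 kN.
A_AB = 518.7 mm².
σ_AB = N_AB/A_AB = 52930/518.7 = 102 MPa.

102 MPa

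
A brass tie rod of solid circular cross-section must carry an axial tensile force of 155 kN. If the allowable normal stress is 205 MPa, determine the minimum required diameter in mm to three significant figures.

Required area A ≥ P/σ_allow = 155000/205 = 756.1 mm².
For a solid circular section, d ≥ √(4A/π) = 31.03 mm.

31.0 mm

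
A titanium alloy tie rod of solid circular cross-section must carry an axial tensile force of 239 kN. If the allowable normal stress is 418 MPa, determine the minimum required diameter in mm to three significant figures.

Required area A ≥ P/σ_allow = 239000/418 = 571.8 mm².
For a solid circular section, d ≥ √(4A/π) = 26.98 mm.

27.0 mm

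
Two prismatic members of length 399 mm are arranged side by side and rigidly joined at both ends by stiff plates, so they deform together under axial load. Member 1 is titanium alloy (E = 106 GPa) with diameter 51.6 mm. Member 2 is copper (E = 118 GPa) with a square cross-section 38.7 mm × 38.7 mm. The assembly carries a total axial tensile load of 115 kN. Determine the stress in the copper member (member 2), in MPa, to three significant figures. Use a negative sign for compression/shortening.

A_1 = 2091 mm².
A_2 = 1498 mm².
Equal strain + equilibrium ⇒ each member carries load in proportion to AE: A₁E₁ = 221700000 N, A₂E₂ = 176700000 N, ΣAE = 398400000 N.
σ₂ = P·E₂/ΣAE = 115000·118000/398400000 = 34.06 MPa.

34.1 MPa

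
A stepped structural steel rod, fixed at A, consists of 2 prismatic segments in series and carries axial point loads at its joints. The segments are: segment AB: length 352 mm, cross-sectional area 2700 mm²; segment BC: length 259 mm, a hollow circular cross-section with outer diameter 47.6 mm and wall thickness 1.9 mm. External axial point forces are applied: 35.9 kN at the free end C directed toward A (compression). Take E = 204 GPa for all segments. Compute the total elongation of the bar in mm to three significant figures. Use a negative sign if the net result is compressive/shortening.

-0.190 mm

Internal axial forces (sectioning from the free end, tension +): N_BC = -35.9 kN, N_AB = -35.9 kN.
A_BC = 272.8 mm².
δ_AB = -35900·352/(2700·204000) = -0.02294 mm
δ_BC = -35900·259/(272.8·204000) = -0.1671 mm
δ = Σδ_i = -0.19 mm.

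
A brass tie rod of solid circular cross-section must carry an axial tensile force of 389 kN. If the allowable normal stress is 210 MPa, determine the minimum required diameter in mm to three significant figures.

48.6 mm

Required area A ≥ P/σ_allow = 389000/210 = 1852 mm².
For a solid circular section, d ≥ √(4A/π) = 48.56 mm.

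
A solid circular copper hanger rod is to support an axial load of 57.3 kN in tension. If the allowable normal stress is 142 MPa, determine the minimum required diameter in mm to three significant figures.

22.7 mm

Required area A ≥ P/σ_allow = 57300/142 = 403.5 mm².
For a solid circular section, d ≥ √(4A/π) = 22.67 mm.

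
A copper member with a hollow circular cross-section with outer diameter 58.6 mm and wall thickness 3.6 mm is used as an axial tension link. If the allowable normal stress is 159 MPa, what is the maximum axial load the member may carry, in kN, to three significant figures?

98.9 kN

A = 622 mm².
P_max = σ_allow · A = 159 · 622 = 98900 N = 98.9 kN.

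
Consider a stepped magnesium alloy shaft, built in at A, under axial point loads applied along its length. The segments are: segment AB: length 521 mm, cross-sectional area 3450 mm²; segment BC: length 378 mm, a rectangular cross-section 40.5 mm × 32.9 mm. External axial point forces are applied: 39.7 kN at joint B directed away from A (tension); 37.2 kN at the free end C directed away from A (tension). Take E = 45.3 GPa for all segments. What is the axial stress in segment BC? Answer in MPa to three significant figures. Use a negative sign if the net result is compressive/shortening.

Internal axial forces (sectioning from the free end, tension +): N_BC = 37.2 kN, N_AB = 76.9 kN.
A_BC = 1332 mm².
σ_BC = N_BC/A_BC = 37200/1332 = 27.92 MPa.

27.9 MPa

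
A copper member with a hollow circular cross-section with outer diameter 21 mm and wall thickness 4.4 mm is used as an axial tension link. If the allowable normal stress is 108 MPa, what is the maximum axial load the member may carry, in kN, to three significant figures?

24.8 kN

A = 229.5 mm².
P_max = σ_allow · A = 108 · 229.5 = 24780 N = 24.78 kN.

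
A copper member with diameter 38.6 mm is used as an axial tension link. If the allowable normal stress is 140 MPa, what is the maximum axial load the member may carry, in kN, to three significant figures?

A = 1170 mm².
P_max = σ_allow · A = 140 · 1170 = 163800 N = 163.8 kN.

164 kN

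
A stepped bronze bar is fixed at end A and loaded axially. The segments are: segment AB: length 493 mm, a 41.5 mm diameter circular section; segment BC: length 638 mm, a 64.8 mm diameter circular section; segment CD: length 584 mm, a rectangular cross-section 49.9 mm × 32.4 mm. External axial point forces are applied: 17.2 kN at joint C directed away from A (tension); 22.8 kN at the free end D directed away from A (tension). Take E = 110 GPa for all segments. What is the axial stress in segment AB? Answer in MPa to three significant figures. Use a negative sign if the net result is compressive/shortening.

29.6 MPa

Internal axial forces (sectioning from the free end, tension +): N_CD = 22.8 kN, N_BC = 40 kN, N_AB = 40 kN.
A_AB = 1353 mm².
σ_AB = N_AB/A_AB = 40000/1353 = 29.57 MPa.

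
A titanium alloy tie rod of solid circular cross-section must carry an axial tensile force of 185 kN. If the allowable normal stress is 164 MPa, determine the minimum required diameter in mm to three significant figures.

37.9 mm

Required area A ≥ P/σ_allow = 185000/164 = 1128 mm².
For a solid circular section, d ≥ √(4A/π) = 37.9 mm.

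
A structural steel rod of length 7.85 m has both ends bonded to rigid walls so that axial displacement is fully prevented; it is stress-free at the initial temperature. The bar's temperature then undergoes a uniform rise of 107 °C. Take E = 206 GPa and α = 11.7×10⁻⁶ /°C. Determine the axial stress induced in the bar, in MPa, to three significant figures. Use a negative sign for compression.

-258 MPa

Free thermal expansion αLΔT = 11.7e-6 · 7850 · 107 = 9.827 mm.
The walls impose strain ε = −(9.827)/7850 = -1.2519e-03; σ = Eε = 206000 · -1.2519e-03 = -257.9 MPa.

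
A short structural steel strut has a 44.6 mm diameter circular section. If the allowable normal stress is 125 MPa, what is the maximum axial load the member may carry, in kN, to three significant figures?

195 kN

A = 1562 mm².
P_max = σ_allow · A = 125 · 1562 = 195300 N = 195.3 kN.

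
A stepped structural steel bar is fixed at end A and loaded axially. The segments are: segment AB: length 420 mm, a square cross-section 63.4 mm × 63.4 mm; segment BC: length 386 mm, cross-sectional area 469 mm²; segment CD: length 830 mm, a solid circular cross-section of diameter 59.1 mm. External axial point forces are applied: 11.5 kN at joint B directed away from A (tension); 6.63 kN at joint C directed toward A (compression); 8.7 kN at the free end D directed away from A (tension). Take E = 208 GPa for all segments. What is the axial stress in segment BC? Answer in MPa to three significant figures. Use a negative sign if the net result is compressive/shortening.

Internal axial forces (sectioning from the free end, tension +): N_CD = 8.7 kN, N_BC = 2.07 kN, N_AB = 13.57 kN.
σ_BC = N_BC/A_BC = 2070/469 = 4.414 MPa.

4.41 MPa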